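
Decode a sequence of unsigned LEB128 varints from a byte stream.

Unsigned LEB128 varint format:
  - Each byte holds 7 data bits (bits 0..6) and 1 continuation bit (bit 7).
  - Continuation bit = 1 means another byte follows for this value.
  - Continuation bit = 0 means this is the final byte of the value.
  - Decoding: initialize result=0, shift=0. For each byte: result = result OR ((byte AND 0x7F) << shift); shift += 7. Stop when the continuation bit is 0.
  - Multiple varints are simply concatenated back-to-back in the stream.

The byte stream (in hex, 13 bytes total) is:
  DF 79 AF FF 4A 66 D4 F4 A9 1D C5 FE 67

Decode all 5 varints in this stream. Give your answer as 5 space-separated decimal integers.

Answer: 15583 1228719 102 61504084 1703749

Derivation:
  byte[0]=0xDF cont=1 payload=0x5F=95: acc |= 95<<0 -> acc=95 shift=7
  byte[1]=0x79 cont=0 payload=0x79=121: acc |= 121<<7 -> acc=15583 shift=14 [end]
Varint 1: bytes[0:2] = DF 79 -> value 15583 (2 byte(s))
  byte[2]=0xAF cont=1 payload=0x2F=47: acc |= 47<<0 -> acc=47 shift=7
  byte[3]=0xFF cont=1 payload=0x7F=127: acc |= 127<<7 -> acc=16303 shift=14
  byte[4]=0x4A cont=0 payload=0x4A=74: acc |= 74<<14 -> acc=1228719 shift=21 [end]
Varint 2: bytes[2:5] = AF FF 4A -> value 1228719 (3 byte(s))
  byte[5]=0x66 cont=0 payload=0x66=102: acc |= 102<<0 -> acc=102 shift=7 [end]
Varint 3: bytes[5:6] = 66 -> value 102 (1 byte(s))
  byte[6]=0xD4 cont=1 payload=0x54=84: acc |= 84<<0 -> acc=84 shift=7
  byte[7]=0xF4 cont=1 payload=0x74=116: acc |= 116<<7 -> acc=14932 shift=14
  byte[8]=0xA9 cont=1 payload=0x29=41: acc |= 41<<14 -> acc=686676 shift=21
  byte[9]=0x1D cont=0 payload=0x1D=29: acc |= 29<<21 -> acc=61504084 shift=28 [end]
Varint 4: bytes[6:10] = D4 F4 A9 1D -> value 61504084 (4 byte(s))
  byte[10]=0xC5 cont=1 payload=0x45=69: acc |= 69<<0 -> acc=69 shift=7
  byte[11]=0xFE cont=1 payload=0x7E=126: acc |= 126<<7 -> acc=16197 shift=14
  byte[12]=0x67 cont=0 payload=0x67=103: acc |= 103<<14 -> acc=1703749 shift=21 [end]
Varint 5: bytes[10:13] = C5 FE 67 -> value 1703749 (3 byte(s))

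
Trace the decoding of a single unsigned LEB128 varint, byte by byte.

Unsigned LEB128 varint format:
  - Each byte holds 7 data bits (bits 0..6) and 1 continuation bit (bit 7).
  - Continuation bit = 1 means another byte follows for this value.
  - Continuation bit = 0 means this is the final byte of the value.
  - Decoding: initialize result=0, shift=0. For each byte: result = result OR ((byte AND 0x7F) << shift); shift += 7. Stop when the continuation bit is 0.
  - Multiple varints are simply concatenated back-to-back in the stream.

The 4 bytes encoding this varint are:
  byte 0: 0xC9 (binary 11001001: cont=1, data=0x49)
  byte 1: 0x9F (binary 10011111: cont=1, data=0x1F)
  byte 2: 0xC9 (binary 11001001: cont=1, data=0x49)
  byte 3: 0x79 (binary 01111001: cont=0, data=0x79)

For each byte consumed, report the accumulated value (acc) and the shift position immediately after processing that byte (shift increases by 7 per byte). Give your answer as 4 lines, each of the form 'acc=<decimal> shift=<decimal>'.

byte 0=0xC9: payload=0x49=73, contrib = 73<<0 = 73; acc -> 73, shift -> 7
byte 1=0x9F: payload=0x1F=31, contrib = 31<<7 = 3968; acc -> 4041, shift -> 14
byte 2=0xC9: payload=0x49=73, contrib = 73<<14 = 1196032; acc -> 1200073, shift -> 21
byte 3=0x79: payload=0x79=121, contrib = 121<<21 = 253755392; acc -> 254955465, shift -> 28

Answer: acc=73 shift=7
acc=4041 shift=14
acc=1200073 shift=21
acc=254955465 shift=28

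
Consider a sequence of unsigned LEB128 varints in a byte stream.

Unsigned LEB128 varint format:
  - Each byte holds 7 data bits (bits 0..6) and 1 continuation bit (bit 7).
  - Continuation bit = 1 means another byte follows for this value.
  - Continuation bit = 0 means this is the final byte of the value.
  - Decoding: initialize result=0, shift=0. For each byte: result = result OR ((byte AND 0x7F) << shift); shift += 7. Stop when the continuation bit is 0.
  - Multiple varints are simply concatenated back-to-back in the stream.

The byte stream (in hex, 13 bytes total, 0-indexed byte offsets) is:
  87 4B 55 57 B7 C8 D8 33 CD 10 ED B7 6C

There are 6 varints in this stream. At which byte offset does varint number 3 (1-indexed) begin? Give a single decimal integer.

Answer: 3

Derivation:
  byte[0]=0x87 cont=1 payload=0x07=7: acc |= 7<<0 -> acc=7 shift=7
  byte[1]=0x4B cont=0 payload=0x4B=75: acc |= 75<<7 -> acc=9607 shift=14 [end]
Varint 1: bytes[0:2] = 87 4B -> value 9607 (2 byte(s))
  byte[2]=0x55 cont=0 payload=0x55=85: acc |= 85<<0 -> acc=85 shift=7 [end]
Varint 2: bytes[2:3] = 55 -> value 85 (1 byte(s))
  byte[3]=0x57 cont=0 payload=0x57=87: acc |= 87<<0 -> acc=87 shift=7 [end]
Varint 3: bytes[3:4] = 57 -> value 87 (1 byte(s))
  byte[4]=0xB7 cont=1 payload=0x37=55: acc |= 55<<0 -> acc=55 shift=7
  byte[5]=0xC8 cont=1 payload=0x48=72: acc |= 72<<7 -> acc=9271 shift=14
  byte[6]=0xD8 cont=1 payload=0x58=88: acc |= 88<<14 -> acc=1451063 shift=21
  byte[7]=0x33 cont=0 payload=0x33=51: acc |= 51<<21 -> acc=108405815 shift=28 [end]
Varint 4: bytes[4:8] = B7 C8 D8 33 -> value 108405815 (4 byte(s))
  byte[8]=0xCD cont=1 payload=0x4D=77: acc |= 77<<0 -> acc=77 shift=7
  byte[9]=0x10 cont=0 payload=0x10=16: acc |= 16<<7 -> acc=2125 shift=14 [end]
Varint 5: bytes[8:10] = CD 10 -> value 2125 (2 byte(s))
  byte[10]=0xED cont=1 payload=0x6D=109: acc |= 109<<0 -> acc=109 shift=7
  byte[11]=0xB7 cont=1 payload=0x37=55: acc |= 55<<7 -> acc=7149 shift=14
  byte[12]=0x6C cont=0 payload=0x6C=108: acc |= 108<<14 -> acc=1776621 shift=21 [end]
Varint 6: bytes[10:13] = ED B7 6C -> value 1776621 (3 byte(s))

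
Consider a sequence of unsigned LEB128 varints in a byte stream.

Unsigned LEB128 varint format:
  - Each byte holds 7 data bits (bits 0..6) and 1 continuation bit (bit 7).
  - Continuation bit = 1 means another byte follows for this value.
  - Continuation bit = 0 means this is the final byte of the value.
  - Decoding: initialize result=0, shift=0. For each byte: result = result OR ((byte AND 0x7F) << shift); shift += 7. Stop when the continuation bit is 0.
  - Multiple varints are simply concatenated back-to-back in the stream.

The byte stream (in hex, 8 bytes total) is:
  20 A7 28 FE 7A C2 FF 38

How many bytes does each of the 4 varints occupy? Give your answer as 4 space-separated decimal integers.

Answer: 1 2 2 3

Derivation:
  byte[0]=0x20 cont=0 payload=0x20=32: acc |= 32<<0 -> acc=32 shift=7 [end]
Varint 1: bytes[0:1] = 20 -> value 32 (1 byte(s))
  byte[1]=0xA7 cont=1 payload=0x27=39: acc |= 39<<0 -> acc=39 shift=7
  byte[2]=0x28 cont=0 payload=0x28=40: acc |= 40<<7 -> acc=5159 shift=14 [end]
Varint 2: bytes[1:3] = A7 28 -> value 5159 (2 byte(s))
  byte[3]=0xFE cont=1 payload=0x7E=126: acc |= 126<<0 -> acc=126 shift=7
  byte[4]=0x7A cont=0 payload=0x7A=122: acc |= 122<<7 -> acc=15742 shift=14 [end]
Varint 3: bytes[3:5] = FE 7A -> value 15742 (2 byte(s))
  byte[5]=0xC2 cont=1 payload=0x42=66: acc |= 66<<0 -> acc=66 shift=7
  byte[6]=0xFF cont=1 payload=0x7F=127: acc |= 127<<7 -> acc=16322 shift=14
  byte[7]=0x38 cont=0 payload=0x38=56: acc |= 56<<14 -> acc=933826 shift=21 [end]
Varint 4: bytes[5:8] = C2 FF 38 -> value 933826 (3 byte(s))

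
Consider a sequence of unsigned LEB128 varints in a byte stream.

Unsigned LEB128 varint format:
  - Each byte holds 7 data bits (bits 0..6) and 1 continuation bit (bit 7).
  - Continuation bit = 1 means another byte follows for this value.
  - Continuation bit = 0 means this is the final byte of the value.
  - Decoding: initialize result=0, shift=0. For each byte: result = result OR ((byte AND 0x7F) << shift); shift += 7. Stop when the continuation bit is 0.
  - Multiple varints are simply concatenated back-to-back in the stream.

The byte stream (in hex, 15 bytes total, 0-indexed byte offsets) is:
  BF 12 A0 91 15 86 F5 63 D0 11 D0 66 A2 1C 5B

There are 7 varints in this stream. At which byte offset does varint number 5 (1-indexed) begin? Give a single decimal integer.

  byte[0]=0xBF cont=1 payload=0x3F=63: acc |= 63<<0 -> acc=63 shift=7
  byte[1]=0x12 cont=0 payload=0x12=18: acc |= 18<<7 -> acc=2367 shift=14 [end]
Varint 1: bytes[0:2] = BF 12 -> value 2367 (2 byte(s))
  byte[2]=0xA0 cont=1 payload=0x20=32: acc |= 32<<0 -> acc=32 shift=7
  byte[3]=0x91 cont=1 payload=0x11=17: acc |= 17<<7 -> acc=2208 shift=14
  byte[4]=0x15 cont=0 payload=0x15=21: acc |= 21<<14 -> acc=346272 shift=21 [end]
Varint 2: bytes[2:5] = A0 91 15 -> value 346272 (3 byte(s))
  byte[5]=0x86 cont=1 payload=0x06=6: acc |= 6<<0 -> acc=6 shift=7
  byte[6]=0xF5 cont=1 payload=0x75=117: acc |= 117<<7 -> acc=14982 shift=14
  byte[7]=0x63 cont=0 payload=0x63=99: acc |= 99<<14 -> acc=1636998 shift=21 [end]
Varint 3: bytes[5:8] = 86 F5 63 -> value 1636998 (3 byte(s))
  byte[8]=0xD0 cont=1 payload=0x50=80: acc |= 80<<0 -> acc=80 shift=7
  byte[9]=0x11 cont=0 payload=0x11=17: acc |= 17<<7 -> acc=2256 shift=14 [end]
Varint 4: bytes[8:10] = D0 11 -> value 2256 (2 byte(s))
  byte[10]=0xD0 cont=1 payload=0x50=80: acc |= 80<<0 -> acc=80 shift=7
  byte[11]=0x66 cont=0 payload=0x66=102: acc |= 102<<7 -> acc=13136 shift=14 [end]
Varint 5: bytes[10:12] = D0 66 -> value 13136 (2 byte(s))
  byte[12]=0xA2 cont=1 payload=0x22=34: acc |= 34<<0 -> acc=34 shift=7
  byte[13]=0x1C cont=0 payload=0x1C=28: acc |= 28<<7 -> acc=3618 shift=14 [end]
Varint 6: bytes[12:14] = A2 1C -> value 3618 (2 byte(s))
  byte[14]=0x5B cont=0 payload=0x5B=91: acc |= 91<<0 -> acc=91 shift=7 [end]
Varint 7: bytes[14:15] = 5B -> value 91 (1 byte(s))

Answer: 10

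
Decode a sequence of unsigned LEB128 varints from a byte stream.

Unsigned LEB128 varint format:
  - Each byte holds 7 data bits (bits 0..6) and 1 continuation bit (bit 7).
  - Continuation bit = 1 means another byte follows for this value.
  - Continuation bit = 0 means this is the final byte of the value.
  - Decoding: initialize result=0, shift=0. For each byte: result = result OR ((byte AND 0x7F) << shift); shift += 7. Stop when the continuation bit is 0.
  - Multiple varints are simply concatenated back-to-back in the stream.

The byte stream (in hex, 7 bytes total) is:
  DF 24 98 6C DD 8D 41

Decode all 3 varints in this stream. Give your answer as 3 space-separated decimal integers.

Answer: 4703 13848 1066717

Derivation:
  byte[0]=0xDF cont=1 payload=0x5F=95: acc |= 95<<0 -> acc=95 shift=7
  byte[1]=0x24 cont=0 payload=0x24=36: acc |= 36<<7 -> acc=4703 shift=14 [end]
Varint 1: bytes[0:2] = DF 24 -> value 4703 (2 byte(s))
  byte[2]=0x98 cont=1 payload=0x18=24: acc |= 24<<0 -> acc=24 shift=7
  byte[3]=0x6C cont=0 payload=0x6C=108: acc |= 108<<7 -> acc=13848 shift=14 [end]
Varint 2: bytes[2:4] = 98 6C -> value 13848 (2 byte(s))
  byte[4]=0xDD cont=1 payload=0x5D=93: acc |= 93<<0 -> acc=93 shift=7
  byte[5]=0x8D cont=1 payload=0x0D=13: acc |= 13<<7 -> acc=1757 shift=14
  byte[6]=0x41 cont=0 payload=0x41=65: acc |= 65<<14 -> acc=1066717 shift=21 [end]
Varint 3: bytes[4:7] = DD 8D 41 -> value 1066717 (3 byte(s))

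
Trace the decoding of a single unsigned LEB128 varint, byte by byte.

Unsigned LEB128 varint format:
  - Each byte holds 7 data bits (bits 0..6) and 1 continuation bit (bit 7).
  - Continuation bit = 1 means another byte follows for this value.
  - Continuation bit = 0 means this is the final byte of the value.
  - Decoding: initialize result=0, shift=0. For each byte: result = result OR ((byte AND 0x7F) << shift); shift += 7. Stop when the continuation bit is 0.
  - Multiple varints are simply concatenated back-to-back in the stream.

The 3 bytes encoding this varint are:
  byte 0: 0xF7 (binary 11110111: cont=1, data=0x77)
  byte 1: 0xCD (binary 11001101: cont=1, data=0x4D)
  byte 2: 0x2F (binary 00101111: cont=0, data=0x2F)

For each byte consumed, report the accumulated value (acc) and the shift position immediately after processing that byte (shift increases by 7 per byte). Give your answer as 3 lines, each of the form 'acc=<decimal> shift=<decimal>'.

byte 0=0xF7: payload=0x77=119, contrib = 119<<0 = 119; acc -> 119, shift -> 7
byte 1=0xCD: payload=0x4D=77, contrib = 77<<7 = 9856; acc -> 9975, shift -> 14
byte 2=0x2F: payload=0x2F=47, contrib = 47<<14 = 770048; acc -> 780023, shift -> 21

Answer: acc=119 shift=7
acc=9975 shift=14
acc=780023 shift=21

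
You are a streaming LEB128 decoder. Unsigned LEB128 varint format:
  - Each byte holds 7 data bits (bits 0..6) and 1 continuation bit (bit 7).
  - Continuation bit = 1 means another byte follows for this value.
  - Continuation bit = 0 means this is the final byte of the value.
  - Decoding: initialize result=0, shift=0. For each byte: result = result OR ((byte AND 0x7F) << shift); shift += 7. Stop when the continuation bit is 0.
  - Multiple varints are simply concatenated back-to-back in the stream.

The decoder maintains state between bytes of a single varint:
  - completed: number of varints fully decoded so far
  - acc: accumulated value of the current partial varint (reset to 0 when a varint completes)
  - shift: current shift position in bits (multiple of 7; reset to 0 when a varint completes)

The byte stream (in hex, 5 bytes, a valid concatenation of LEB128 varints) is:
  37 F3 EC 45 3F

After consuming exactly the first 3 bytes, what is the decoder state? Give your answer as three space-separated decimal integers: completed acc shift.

Answer: 1 13939 14

Derivation:
byte[0]=0x37 cont=0 payload=0x37: varint #1 complete (value=55); reset -> completed=1 acc=0 shift=0
byte[1]=0xF3 cont=1 payload=0x73: acc |= 115<<0 -> completed=1 acc=115 shift=7
byte[2]=0xEC cont=1 payload=0x6C: acc |= 108<<7 -> completed=1 acc=13939 shift=14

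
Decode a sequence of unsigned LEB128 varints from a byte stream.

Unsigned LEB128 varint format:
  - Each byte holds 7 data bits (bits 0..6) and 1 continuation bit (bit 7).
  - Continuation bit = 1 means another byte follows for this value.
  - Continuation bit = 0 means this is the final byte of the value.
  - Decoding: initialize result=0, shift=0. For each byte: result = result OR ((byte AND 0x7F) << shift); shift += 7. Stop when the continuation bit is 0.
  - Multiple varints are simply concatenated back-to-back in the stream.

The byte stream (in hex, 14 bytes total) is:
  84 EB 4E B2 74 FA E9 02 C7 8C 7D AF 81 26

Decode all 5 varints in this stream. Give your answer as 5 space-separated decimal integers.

  byte[0]=0x84 cont=1 payload=0x04=4: acc |= 4<<0 -> acc=4 shift=7
  byte[1]=0xEB cont=1 payload=0x6B=107: acc |= 107<<7 -> acc=13700 shift=14
  byte[2]=0x4E cont=0 payload=0x4E=78: acc |= 78<<14 -> acc=1291652 shift=21 [end]
Varint 1: bytes[0:3] = 84 EB 4E -> value 1291652 (3 byte(s))
  byte[3]=0xB2 cont=1 payload=0x32=50: acc |= 50<<0 -> acc=50 shift=7
  byte[4]=0x74 cont=0 payload=0x74=116: acc |= 116<<7 -> acc=14898 shift=14 [end]
Varint 2: bytes[3:5] = B2 74 -> value 14898 (2 byte(s))
  byte[5]=0xFA cont=1 payload=0x7A=122: acc |= 122<<0 -> acc=122 shift=7
  byte[6]=0xE9 cont=1 payload=0x69=105: acc |= 105<<7 -> acc=13562 shift=14
  byte[7]=0x02 cont=0 payload=0x02=2: acc |= 2<<14 -> acc=46330 shift=21 [end]
Varint 3: bytes[5:8] = FA E9 02 -> value 46330 (3 byte(s))
  byte[8]=0xC7 cont=1 payload=0x47=71: acc |= 71<<0 -> acc=71 shift=7
  byte[9]=0x8C cont=1 payload=0x0C=12: acc |= 12<<7 -> acc=1607 shift=14
  byte[10]=0x7D cont=0 payload=0x7D=125: acc |= 125<<14 -> acc=2049607 shift=21 [end]
Varint 4: bytes[8:11] = C7 8C 7D -> value 2049607 (3 byte(s))
  byte[11]=0xAF cont=1 payload=0x2F=47: acc |= 47<<0 -> acc=47 shift=7
  byte[12]=0x81 cont=1 payload=0x01=1: acc |= 1<<7 -> acc=175 shift=14
  byte[13]=0x26 cont=0 payload=0x26=38: acc |= 38<<14 -> acc=622767 shift=21 [end]
Varint 5: bytes[11:14] = AF 81 26 -> value 622767 (3 byte(s))

Answer: 1291652 14898 46330 2049607 622767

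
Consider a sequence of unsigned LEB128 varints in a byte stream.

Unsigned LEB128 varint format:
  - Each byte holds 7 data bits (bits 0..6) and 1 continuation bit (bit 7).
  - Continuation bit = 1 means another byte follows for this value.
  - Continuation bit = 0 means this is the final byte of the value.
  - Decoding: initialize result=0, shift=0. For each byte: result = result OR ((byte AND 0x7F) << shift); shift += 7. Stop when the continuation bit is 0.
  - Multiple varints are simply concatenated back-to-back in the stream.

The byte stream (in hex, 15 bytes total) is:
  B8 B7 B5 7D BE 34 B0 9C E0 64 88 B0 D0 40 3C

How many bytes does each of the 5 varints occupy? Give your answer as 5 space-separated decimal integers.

Answer: 4 2 4 4 1

Derivation:
  byte[0]=0xB8 cont=1 payload=0x38=56: acc |= 56<<0 -> acc=56 shift=7
  byte[1]=0xB7 cont=1 payload=0x37=55: acc |= 55<<7 -> acc=7096 shift=14
  byte[2]=0xB5 cont=1 payload=0x35=53: acc |= 53<<14 -> acc=875448 shift=21
  byte[3]=0x7D cont=0 payload=0x7D=125: acc |= 125<<21 -> acc=263019448 shift=28 [end]
Varint 1: bytes[0:4] = B8 B7 B5 7D -> value 263019448 (4 byte(s))
  byte[4]=0xBE cont=1 payload=0x3E=62: acc |= 62<<0 -> acc=62 shift=7
  byte[5]=0x34 cont=0 payload=0x34=52: acc |= 52<<7 -> acc=6718 shift=14 [end]
Varint 2: bytes[4:6] = BE 34 -> value 6718 (2 byte(s))
  byte[6]=0xB0 cont=1 payload=0x30=48: acc |= 48<<0 -> acc=48 shift=7
  byte[7]=0x9C cont=1 payload=0x1C=28: acc |= 28<<7 -> acc=3632 shift=14
  byte[8]=0xE0 cont=1 payload=0x60=96: acc |= 96<<14 -> acc=1576496 shift=21
  byte[9]=0x64 cont=0 payload=0x64=100: acc |= 100<<21 -> acc=211291696 shift=28 [end]
Varint 3: bytes[6:10] = B0 9C E0 64 -> value 211291696 (4 byte(s))
  byte[10]=0x88 cont=1 payload=0x08=8: acc |= 8<<0 -> acc=8 shift=7
  byte[11]=0xB0 cont=1 payload=0x30=48: acc |= 48<<7 -> acc=6152 shift=14
  byte[12]=0xD0 cont=1 payload=0x50=80: acc |= 80<<14 -> acc=1316872 shift=21
  byte[13]=0x40 cont=0 payload=0x40=64: acc |= 64<<21 -> acc=135534600 shift=28 [end]
Varint 4: bytes[10:14] = 88 B0 D0 40 -> value 135534600 (4 byte(s))
  byte[14]=0x3C cont=0 payload=0x3C=60: acc |= 60<<0 -> acc=60 shift=7 [end]
Varint 5: bytes[14:15] = 3C -> value 60 (1 byte(s))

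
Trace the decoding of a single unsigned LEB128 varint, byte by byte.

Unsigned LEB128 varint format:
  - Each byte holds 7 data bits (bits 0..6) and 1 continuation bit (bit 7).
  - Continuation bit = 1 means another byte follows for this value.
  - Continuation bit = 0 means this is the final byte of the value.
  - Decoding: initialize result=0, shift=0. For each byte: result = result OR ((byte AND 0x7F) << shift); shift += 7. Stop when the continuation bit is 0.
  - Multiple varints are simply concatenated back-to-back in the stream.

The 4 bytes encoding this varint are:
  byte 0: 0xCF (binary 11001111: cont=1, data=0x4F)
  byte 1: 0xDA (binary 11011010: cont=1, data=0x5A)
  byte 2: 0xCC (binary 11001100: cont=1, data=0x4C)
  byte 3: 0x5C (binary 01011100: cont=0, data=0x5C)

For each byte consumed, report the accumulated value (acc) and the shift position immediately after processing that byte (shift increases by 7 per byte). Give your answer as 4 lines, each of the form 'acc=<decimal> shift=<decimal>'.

byte 0=0xCF: payload=0x4F=79, contrib = 79<<0 = 79; acc -> 79, shift -> 7
byte 1=0xDA: payload=0x5A=90, contrib = 90<<7 = 11520; acc -> 11599, shift -> 14
byte 2=0xCC: payload=0x4C=76, contrib = 76<<14 = 1245184; acc -> 1256783, shift -> 21
byte 3=0x5C: payload=0x5C=92, contrib = 92<<21 = 192937984; acc -> 194194767, shift -> 28

Answer: acc=79 shift=7
acc=11599 shift=14
acc=1256783 shift=21
acc=194194767 shift=28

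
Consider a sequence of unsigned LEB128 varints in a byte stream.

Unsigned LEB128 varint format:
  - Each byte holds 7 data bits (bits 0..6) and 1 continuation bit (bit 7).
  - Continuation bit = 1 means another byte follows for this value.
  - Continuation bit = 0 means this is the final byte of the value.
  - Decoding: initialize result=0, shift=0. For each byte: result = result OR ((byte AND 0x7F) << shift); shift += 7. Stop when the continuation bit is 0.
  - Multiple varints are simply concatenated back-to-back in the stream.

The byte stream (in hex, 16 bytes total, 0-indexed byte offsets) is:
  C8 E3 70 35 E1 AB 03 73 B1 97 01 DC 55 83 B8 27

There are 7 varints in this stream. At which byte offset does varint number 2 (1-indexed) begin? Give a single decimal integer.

  byte[0]=0xC8 cont=1 payload=0x48=72: acc |= 72<<0 -> acc=72 shift=7
  byte[1]=0xE3 cont=1 payload=0x63=99: acc |= 99<<7 -> acc=12744 shift=14
  byte[2]=0x70 cont=0 payload=0x70=112: acc |= 112<<14 -> acc=1847752 shift=21 [end]
Varint 1: bytes[0:3] = C8 E3 70 -> value 1847752 (3 byte(s))
  byte[3]=0x35 cont=0 payload=0x35=53: acc |= 53<<0 -> acc=53 shift=7 [end]
Varint 2: bytes[3:4] = 35 -> value 53 (1 byte(s))
  byte[4]=0xE1 cont=1 payload=0x61=97: acc |= 97<<0 -> acc=97 shift=7
  byte[5]=0xAB cont=1 payload=0x2B=43: acc |= 43<<7 -> acc=5601 shift=14
  byte[6]=0x03 cont=0 payload=0x03=3: acc |= 3<<14 -> acc=54753 shift=21 [end]
Varint 3: bytes[4:7] = E1 AB 03 -> value 54753 (3 byte(s))
  byte[7]=0x73 cont=0 payload=0x73=115: acc |= 115<<0 -> acc=115 shift=7 [end]
Varint 4: bytes[7:8] = 73 -> value 115 (1 byte(s))
  byte[8]=0xB1 cont=1 payload=0x31=49: acc |= 49<<0 -> acc=49 shift=7
  byte[9]=0x97 cont=1 payload=0x17=23: acc |= 23<<7 -> acc=2993 shift=14
  byte[10]=0x01 cont=0 payload=0x01=1: acc |= 1<<14 -> acc=19377 shift=21 [end]
Varint 5: bytes[8:11] = B1 97 01 -> value 19377 (3 byte(s))
  byte[11]=0xDC cont=1 payload=0x5C=92: acc |= 92<<0 -> acc=92 shift=7
  byte[12]=0x55 cont=0 payload=0x55=85: acc |= 85<<7 -> acc=10972 shift=14 [end]
Varint 6: bytes[11:13] = DC 55 -> value 10972 (2 byte(s))
  byte[13]=0x83 cont=1 payload=0x03=3: acc |= 3<<0 -> acc=3 shift=7
  byte[14]=0xB8 cont=1 payload=0x38=56: acc |= 56<<7 -> acc=7171 shift=14
  byte[15]=0x27 cont=0 payload=0x27=39: acc |= 39<<14 -> acc=646147 shift=21 [end]
Varint 7: bytes[13:16] = 83 B8 27 -> value 646147 (3 byte(s))

Answer: 3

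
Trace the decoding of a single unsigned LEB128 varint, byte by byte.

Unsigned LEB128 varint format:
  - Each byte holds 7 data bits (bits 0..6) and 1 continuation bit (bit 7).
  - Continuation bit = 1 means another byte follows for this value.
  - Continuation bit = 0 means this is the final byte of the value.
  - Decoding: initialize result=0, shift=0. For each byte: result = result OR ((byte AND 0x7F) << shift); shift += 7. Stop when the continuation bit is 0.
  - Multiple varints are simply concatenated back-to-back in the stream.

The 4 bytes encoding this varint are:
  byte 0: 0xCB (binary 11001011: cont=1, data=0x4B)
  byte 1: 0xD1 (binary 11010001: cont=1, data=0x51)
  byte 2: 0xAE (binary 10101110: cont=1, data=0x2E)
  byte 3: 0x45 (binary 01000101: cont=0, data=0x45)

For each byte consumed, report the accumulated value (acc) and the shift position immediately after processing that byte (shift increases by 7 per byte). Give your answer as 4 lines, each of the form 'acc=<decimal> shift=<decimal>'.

Answer: acc=75 shift=7
acc=10443 shift=14
acc=764107 shift=21
acc=145467595 shift=28

Derivation:
byte 0=0xCB: payload=0x4B=75, contrib = 75<<0 = 75; acc -> 75, shift -> 7
byte 1=0xD1: payload=0x51=81, contrib = 81<<7 = 10368; acc -> 10443, shift -> 14
byte 2=0xAE: payload=0x2E=46, contrib = 46<<14 = 753664; acc -> 764107, shift -> 21
byte 3=0x45: payload=0x45=69, contrib = 69<<21 = 144703488; acc -> 145467595, shift -> 28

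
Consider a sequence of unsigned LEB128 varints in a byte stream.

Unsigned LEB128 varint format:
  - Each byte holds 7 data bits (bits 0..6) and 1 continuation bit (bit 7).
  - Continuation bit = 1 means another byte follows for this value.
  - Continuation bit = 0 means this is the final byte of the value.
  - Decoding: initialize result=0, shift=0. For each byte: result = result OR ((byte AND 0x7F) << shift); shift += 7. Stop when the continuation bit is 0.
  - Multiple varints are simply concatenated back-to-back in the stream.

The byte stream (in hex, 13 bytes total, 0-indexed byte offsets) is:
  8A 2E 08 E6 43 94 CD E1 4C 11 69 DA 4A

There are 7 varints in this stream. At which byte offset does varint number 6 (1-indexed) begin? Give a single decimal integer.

  byte[0]=0x8A cont=1 payload=0x0A=10: acc |= 10<<0 -> acc=10 shift=7
  byte[1]=0x2E cont=0 payload=0x2E=46: acc |= 46<<7 -> acc=5898 shift=14 [end]
Varint 1: bytes[0:2] = 8A 2E -> value 5898 (2 byte(s))
  byte[2]=0x08 cont=0 payload=0x08=8: acc |= 8<<0 -> acc=8 shift=7 [end]
Varint 2: bytes[2:3] = 08 -> value 8 (1 byte(s))
  byte[3]=0xE6 cont=1 payload=0x66=102: acc |= 102<<0 -> acc=102 shift=7
  byte[4]=0x43 cont=0 payload=0x43=67: acc |= 67<<7 -> acc=8678 shift=14 [end]
Varint 3: bytes[3:5] = E6 43 -> value 8678 (2 byte(s))
  byte[5]=0x94 cont=1 payload=0x14=20: acc |= 20<<0 -> acc=20 shift=7
  byte[6]=0xCD cont=1 payload=0x4D=77: acc |= 77<<7 -> acc=9876 shift=14
  byte[7]=0xE1 cont=1 payload=0x61=97: acc |= 97<<14 -> acc=1599124 shift=21
  byte[8]=0x4C cont=0 payload=0x4C=76: acc |= 76<<21 -> acc=160982676 shift=28 [end]
Varint 4: bytes[5:9] = 94 CD E1 4C -> value 160982676 (4 byte(s))
  byte[9]=0x11 cont=0 payload=0x11=17: acc |= 17<<0 -> acc=17 shift=7 [end]
Varint 5: bytes[9:10] = 11 -> value 17 (1 byte(s))
  byte[10]=0x69 cont=0 payload=0x69=105: acc |= 105<<0 -> acc=105 shift=7 [end]
Varint 6: bytes[10:11] = 69 -> value 105 (1 byte(s))
  byte[11]=0xDA cont=1 payload=0x5A=90: acc |= 90<<0 -> acc=90 shift=7
  byte[12]=0x4A cont=0 payload=0x4A=74: acc |= 74<<7 -> acc=9562 shift=14 [end]
Varint 7: bytes[11:13] = DA 4A -> value 9562 (2 byte(s))

Answer: 10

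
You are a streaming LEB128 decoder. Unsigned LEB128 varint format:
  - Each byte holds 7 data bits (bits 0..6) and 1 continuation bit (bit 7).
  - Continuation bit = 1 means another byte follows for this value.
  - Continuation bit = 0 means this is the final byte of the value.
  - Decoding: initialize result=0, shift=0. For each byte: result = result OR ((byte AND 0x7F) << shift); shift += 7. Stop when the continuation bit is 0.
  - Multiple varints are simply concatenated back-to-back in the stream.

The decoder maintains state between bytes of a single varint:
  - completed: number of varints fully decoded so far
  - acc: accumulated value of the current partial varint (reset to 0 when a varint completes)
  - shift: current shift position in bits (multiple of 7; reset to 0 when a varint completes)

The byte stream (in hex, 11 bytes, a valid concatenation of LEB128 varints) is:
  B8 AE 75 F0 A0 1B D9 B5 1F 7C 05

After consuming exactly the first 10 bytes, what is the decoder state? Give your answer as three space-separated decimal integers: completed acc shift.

Answer: 4 0 0

Derivation:
byte[0]=0xB8 cont=1 payload=0x38: acc |= 56<<0 -> completed=0 acc=56 shift=7
byte[1]=0xAE cont=1 payload=0x2E: acc |= 46<<7 -> completed=0 acc=5944 shift=14
byte[2]=0x75 cont=0 payload=0x75: varint #1 complete (value=1922872); reset -> completed=1 acc=0 shift=0
byte[3]=0xF0 cont=1 payload=0x70: acc |= 112<<0 -> completed=1 acc=112 shift=7
byte[4]=0xA0 cont=1 payload=0x20: acc |= 32<<7 -> completed=1 acc=4208 shift=14
byte[5]=0x1B cont=0 payload=0x1B: varint #2 complete (value=446576); reset -> completed=2 acc=0 shift=0
byte[6]=0xD9 cont=1 payload=0x59: acc |= 89<<0 -> completed=2 acc=89 shift=7
byte[7]=0xB5 cont=1 payload=0x35: acc |= 53<<7 -> completed=2 acc=6873 shift=14
byte[8]=0x1F cont=0 payload=0x1F: varint #3 complete (value=514777); reset -> completed=3 acc=0 shift=0
byte[9]=0x7C cont=0 payload=0x7C: varint #4 complete (value=124); reset -> completed=4 acc=0 shift=0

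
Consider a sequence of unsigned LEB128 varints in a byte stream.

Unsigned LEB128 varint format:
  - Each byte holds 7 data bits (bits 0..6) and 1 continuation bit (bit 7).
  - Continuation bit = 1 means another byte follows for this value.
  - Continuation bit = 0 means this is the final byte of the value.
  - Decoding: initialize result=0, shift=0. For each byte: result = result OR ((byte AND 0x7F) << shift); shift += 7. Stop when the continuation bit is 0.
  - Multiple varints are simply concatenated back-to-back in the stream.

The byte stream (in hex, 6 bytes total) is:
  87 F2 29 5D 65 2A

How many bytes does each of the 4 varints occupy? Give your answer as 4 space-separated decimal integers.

Answer: 3 1 1 1

Derivation:
  byte[0]=0x87 cont=1 payload=0x07=7: acc |= 7<<0 -> acc=7 shift=7
  byte[1]=0xF2 cont=1 payload=0x72=114: acc |= 114<<7 -> acc=14599 shift=14
  byte[2]=0x29 cont=0 payload=0x29=41: acc |= 41<<14 -> acc=686343 shift=21 [end]
Varint 1: bytes[0:3] = 87 F2 29 -> value 686343 (3 byte(s))
  byte[3]=0x5D cont=0 payload=0x5D=93: acc |= 93<<0 -> acc=93 shift=7 [end]
Varint 2: bytes[3:4] = 5D -> value 93 (1 byte(s))
  byte[4]=0x65 cont=0 payload=0x65=101: acc |= 101<<0 -> acc=101 shift=7 [end]
Varint 3: bytes[4:5] = 65 -> value 101 (1 byte(s))
  byte[5]=0x2A cont=0 payload=0x2A=42: acc |= 42<<0 -> acc=42 shift=7 [end]
Varint 4: bytes[5:6] = 2A -> value 42 (1 byte(s))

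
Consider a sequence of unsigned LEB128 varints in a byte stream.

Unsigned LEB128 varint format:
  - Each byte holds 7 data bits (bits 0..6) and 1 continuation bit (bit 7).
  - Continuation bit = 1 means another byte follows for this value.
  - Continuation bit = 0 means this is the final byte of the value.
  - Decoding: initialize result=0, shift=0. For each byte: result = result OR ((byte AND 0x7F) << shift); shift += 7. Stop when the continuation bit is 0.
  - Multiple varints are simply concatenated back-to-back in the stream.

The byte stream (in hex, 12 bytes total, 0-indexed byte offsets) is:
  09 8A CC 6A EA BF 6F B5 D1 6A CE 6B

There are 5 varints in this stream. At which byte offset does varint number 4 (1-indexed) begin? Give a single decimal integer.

Answer: 7

Derivation:
  byte[0]=0x09 cont=0 payload=0x09=9: acc |= 9<<0 -> acc=9 shift=7 [end]
Varint 1: bytes[0:1] = 09 -> value 9 (1 byte(s))
  byte[1]=0x8A cont=1 payload=0x0A=10: acc |= 10<<0 -> acc=10 shift=7
  byte[2]=0xCC cont=1 payload=0x4C=76: acc |= 76<<7 -> acc=9738 shift=14
  byte[3]=0x6A cont=0 payload=0x6A=106: acc |= 106<<14 -> acc=1746442 shift=21 [end]
Varint 2: bytes[1:4] = 8A CC 6A -> value 1746442 (3 byte(s))
  byte[4]=0xEA cont=1 payload=0x6A=106: acc |= 106<<0 -> acc=106 shift=7
  byte[5]=0xBF cont=1 payload=0x3F=63: acc |= 63<<7 -> acc=8170 shift=14
  byte[6]=0x6F cont=0 payload=0x6F=111: acc |= 111<<14 -> acc=1826794 shift=21 [end]
Varint 3: bytes[4:7] = EA BF 6F -> value 1826794 (3 byte(s))
  byte[7]=0xB5 cont=1 payload=0x35=53: acc |= 53<<0 -> acc=53 shift=7
  byte[8]=0xD1 cont=1 payload=0x51=81: acc |= 81<<7 -> acc=10421 shift=14
  byte[9]=0x6A cont=0 payload=0x6A=106: acc |= 106<<14 -> acc=1747125 shift=21 [end]
Varint 4: bytes[7:10] = B5 D1 6A -> value 1747125 (3 byte(s))
  byte[10]=0xCE cont=1 payload=0x4E=78: acc |= 78<<0 -> acc=78 shift=7
  byte[11]=0x6B cont=0 payload=0x6B=107: acc |= 107<<7 -> acc=13774 shift=14 [end]
Varint 5: bytes[10:12] = CE 6B -> value 13774 (2 byte(s))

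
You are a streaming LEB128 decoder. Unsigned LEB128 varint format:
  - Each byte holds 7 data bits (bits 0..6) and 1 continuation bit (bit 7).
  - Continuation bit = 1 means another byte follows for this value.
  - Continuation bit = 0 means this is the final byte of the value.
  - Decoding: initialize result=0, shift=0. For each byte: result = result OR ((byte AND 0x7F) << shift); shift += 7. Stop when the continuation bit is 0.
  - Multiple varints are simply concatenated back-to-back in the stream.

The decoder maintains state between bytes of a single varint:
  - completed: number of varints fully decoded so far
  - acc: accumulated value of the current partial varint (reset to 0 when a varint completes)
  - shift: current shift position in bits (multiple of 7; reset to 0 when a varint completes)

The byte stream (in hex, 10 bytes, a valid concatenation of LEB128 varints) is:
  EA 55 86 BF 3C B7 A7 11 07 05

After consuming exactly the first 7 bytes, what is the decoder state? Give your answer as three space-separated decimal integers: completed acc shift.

byte[0]=0xEA cont=1 payload=0x6A: acc |= 106<<0 -> completed=0 acc=106 shift=7
byte[1]=0x55 cont=0 payload=0x55: varint #1 complete (value=10986); reset -> completed=1 acc=0 shift=0
byte[2]=0x86 cont=1 payload=0x06: acc |= 6<<0 -> completed=1 acc=6 shift=7
byte[3]=0xBF cont=1 payload=0x3F: acc |= 63<<7 -> completed=1 acc=8070 shift=14
byte[4]=0x3C cont=0 payload=0x3C: varint #2 complete (value=991110); reset -> completed=2 acc=0 shift=0
byte[5]=0xB7 cont=1 payload=0x37: acc |= 55<<0 -> completed=2 acc=55 shift=7
byte[6]=0xA7 cont=1 payload=0x27: acc |= 39<<7 -> completed=2 acc=5047 shift=14

Answer: 2 5047 14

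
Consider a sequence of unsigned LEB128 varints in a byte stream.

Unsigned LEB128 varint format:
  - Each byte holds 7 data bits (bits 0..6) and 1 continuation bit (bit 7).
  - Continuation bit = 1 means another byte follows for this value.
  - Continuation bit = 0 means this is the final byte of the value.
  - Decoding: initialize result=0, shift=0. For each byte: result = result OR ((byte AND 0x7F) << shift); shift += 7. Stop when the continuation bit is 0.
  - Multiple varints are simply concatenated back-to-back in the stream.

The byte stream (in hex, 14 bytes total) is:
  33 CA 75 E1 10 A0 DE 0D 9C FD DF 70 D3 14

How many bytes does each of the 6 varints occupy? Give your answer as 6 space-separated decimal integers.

  byte[0]=0x33 cont=0 payload=0x33=51: acc |= 51<<0 -> acc=51 shift=7 [end]
Varint 1: bytes[0:1] = 33 -> value 51 (1 byte(s))
  byte[1]=0xCA cont=1 payload=0x4A=74: acc |= 74<<0 -> acc=74 shift=7
  byte[2]=0x75 cont=0 payload=0x75=117: acc |= 117<<7 -> acc=15050 shift=14 [end]
Varint 2: bytes[1:3] = CA 75 -> value 15050 (2 byte(s))
  byte[3]=0xE1 cont=1 payload=0x61=97: acc |= 97<<0 -> acc=97 shift=7
  byte[4]=0x10 cont=0 payload=0x10=16: acc |= 16<<7 -> acc=2145 shift=14 [end]
Varint 3: bytes[3:5] = E1 10 -> value 2145 (2 byte(s))
  byte[5]=0xA0 cont=1 payload=0x20=32: acc |= 32<<0 -> acc=32 shift=7
  byte[6]=0xDE cont=1 payload=0x5E=94: acc |= 94<<7 -> acc=12064 shift=14
  byte[7]=0x0D cont=0 payload=0x0D=13: acc |= 13<<14 -> acc=225056 shift=21 [end]
Varint 4: bytes[5:8] = A0 DE 0D -> value 225056 (3 byte(s))
  byte[8]=0x9C cont=1 payload=0x1C=28: acc |= 28<<0 -> acc=28 shift=7
  byte[9]=0xFD cont=1 payload=0x7D=125: acc |= 125<<7 -> acc=16028 shift=14
  byte[10]=0xDF cont=1 payload=0x5F=95: acc |= 95<<14 -> acc=1572508 shift=21
  byte[11]=0x70 cont=0 payload=0x70=112: acc |= 112<<21 -> acc=236453532 shift=28 [end]
Varint 5: bytes[8:12] = 9C FD DF 70 -> value 236453532 (4 byte(s))
  byte[12]=0xD3 cont=1 payload=0x53=83: acc |= 83<<0 -> acc=83 shift=7
  byte[13]=0x14 cont=0 payload=0x14=20: acc |= 20<<7 -> acc=2643 shift=14 [end]
Varint 6: bytes[12:14] = D3 14 -> value 2643 (2 byte(s))

Answer: 1 2 2 3 4 2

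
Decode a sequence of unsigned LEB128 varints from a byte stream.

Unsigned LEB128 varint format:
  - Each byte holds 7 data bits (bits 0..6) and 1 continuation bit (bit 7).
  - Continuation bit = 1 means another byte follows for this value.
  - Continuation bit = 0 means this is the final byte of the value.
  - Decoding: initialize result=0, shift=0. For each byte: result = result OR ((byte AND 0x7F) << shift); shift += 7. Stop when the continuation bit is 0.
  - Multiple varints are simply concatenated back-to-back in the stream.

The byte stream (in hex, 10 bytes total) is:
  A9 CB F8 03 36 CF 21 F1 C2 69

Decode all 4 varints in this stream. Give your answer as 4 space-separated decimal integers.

  byte[0]=0xA9 cont=1 payload=0x29=41: acc |= 41<<0 -> acc=41 shift=7
  byte[1]=0xCB cont=1 payload=0x4B=75: acc |= 75<<7 -> acc=9641 shift=14
  byte[2]=0xF8 cont=1 payload=0x78=120: acc |= 120<<14 -> acc=1975721 shift=21
  byte[3]=0x03 cont=0 payload=0x03=3: acc |= 3<<21 -> acc=8267177 shift=28 [end]
Varint 1: bytes[0:4] = A9 CB F8 03 -> value 8267177 (4 byte(s))
  byte[4]=0x36 cont=0 payload=0x36=54: acc |= 54<<0 -> acc=54 shift=7 [end]
Varint 2: bytes[4:5] = 36 -> value 54 (1 byte(s))
  byte[5]=0xCF cont=1 payload=0x4F=79: acc |= 79<<0 -> acc=79 shift=7
  byte[6]=0x21 cont=0 payload=0x21=33: acc |= 33<<7 -> acc=4303 shift=14 [end]
Varint 3: bytes[5:7] = CF 21 -> value 4303 (2 byte(s))
  byte[7]=0xF1 cont=1 payload=0x71=113: acc |= 113<<0 -> acc=113 shift=7
  byte[8]=0xC2 cont=1 payload=0x42=66: acc |= 66<<7 -> acc=8561 shift=14
  byte[9]=0x69 cont=0 payload=0x69=105: acc |= 105<<14 -> acc=1728881 shift=21 [end]
Varint 4: bytes[7:10] = F1 C2 69 -> value 1728881 (3 byte(s))

Answer: 8267177 54 4303 1728881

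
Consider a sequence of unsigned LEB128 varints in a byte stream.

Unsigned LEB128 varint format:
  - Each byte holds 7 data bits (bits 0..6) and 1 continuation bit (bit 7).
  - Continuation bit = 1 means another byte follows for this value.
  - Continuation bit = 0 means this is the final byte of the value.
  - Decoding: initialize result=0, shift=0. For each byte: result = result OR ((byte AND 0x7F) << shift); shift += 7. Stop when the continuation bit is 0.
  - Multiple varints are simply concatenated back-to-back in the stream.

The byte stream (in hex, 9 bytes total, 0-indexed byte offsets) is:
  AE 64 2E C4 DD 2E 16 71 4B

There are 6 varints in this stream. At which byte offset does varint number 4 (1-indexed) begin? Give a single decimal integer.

  byte[0]=0xAE cont=1 payload=0x2E=46: acc |= 46<<0 -> acc=46 shift=7
  byte[1]=0x64 cont=0 payload=0x64=100: acc |= 100<<7 -> acc=12846 shift=14 [end]
Varint 1: bytes[0:2] = AE 64 -> value 12846 (2 byte(s))
  byte[2]=0x2E cont=0 payload=0x2E=46: acc |= 46<<0 -> acc=46 shift=7 [end]
Varint 2: bytes[2:3] = 2E -> value 46 (1 byte(s))
  byte[3]=0xC4 cont=1 payload=0x44=68: acc |= 68<<0 -> acc=68 shift=7
  byte[4]=0xDD cont=1 payload=0x5D=93: acc |= 93<<7 -> acc=11972 shift=14
  byte[5]=0x2E cont=0 payload=0x2E=46: acc |= 46<<14 -> acc=765636 shift=21 [end]
Varint 3: bytes[3:6] = C4 DD 2E -> value 765636 (3 byte(s))
  byte[6]=0x16 cont=0 payload=0x16=22: acc |= 22<<0 -> acc=22 shift=7 [end]
Varint 4: bytes[6:7] = 16 -> value 22 (1 byte(s))
  byte[7]=0x71 cont=0 payload=0x71=113: acc |= 113<<0 -> acc=113 shift=7 [end]
Varint 5: bytes[7:8] = 71 -> value 113 (1 byte(s))
  byte[8]=0x4B cont=0 payload=0x4B=75: acc |= 75<<0 -> acc=75 shift=7 [end]
Varint 6: bytes[8:9] = 4B -> value 75 (1 byte(s))

Answer: 6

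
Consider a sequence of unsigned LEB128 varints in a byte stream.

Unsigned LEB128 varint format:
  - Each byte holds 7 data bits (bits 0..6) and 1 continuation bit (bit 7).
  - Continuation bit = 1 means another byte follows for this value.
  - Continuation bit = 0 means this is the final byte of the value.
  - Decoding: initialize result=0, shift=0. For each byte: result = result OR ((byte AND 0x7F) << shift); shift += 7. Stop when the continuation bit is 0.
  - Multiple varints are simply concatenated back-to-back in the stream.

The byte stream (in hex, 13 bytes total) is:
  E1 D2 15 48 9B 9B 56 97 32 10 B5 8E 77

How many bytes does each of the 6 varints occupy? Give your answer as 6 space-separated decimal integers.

  byte[0]=0xE1 cont=1 payload=0x61=97: acc |= 97<<0 -> acc=97 shift=7
  byte[1]=0xD2 cont=1 payload=0x52=82: acc |= 82<<7 -> acc=10593 shift=14
  byte[2]=0x15 cont=0 payload=0x15=21: acc |= 21<<14 -> acc=354657 shift=21 [end]
Varint 1: bytes[0:3] = E1 D2 15 -> value 354657 (3 byte(s))
  byte[3]=0x48 cont=0 payload=0x48=72: acc |= 72<<0 -> acc=72 shift=7 [end]
Varint 2: bytes[3:4] = 48 -> value 72 (1 byte(s))
  byte[4]=0x9B cont=1 payload=0x1B=27: acc |= 27<<0 -> acc=27 shift=7
  byte[5]=0x9B cont=1 payload=0x1B=27: acc |= 27<<7 -> acc=3483 shift=14
  byte[6]=0x56 cont=0 payload=0x56=86: acc |= 86<<14 -> acc=1412507 shift=21 [end]
Varint 3: bytes[4:7] = 9B 9B 56 -> value 1412507 (3 byte(s))
  byte[7]=0x97 cont=1 payload=0x17=23: acc |= 23<<0 -> acc=23 shift=7
  byte[8]=0x32 cont=0 payload=0x32=50: acc |= 50<<7 -> acc=6423 shift=14 [end]
Varint 4: bytes[7:9] = 97 32 -> value 6423 (2 byte(s))
  byte[9]=0x10 cont=0 payload=0x10=16: acc |= 16<<0 -> acc=16 shift=7 [end]
Varint 5: bytes[9:10] = 10 -> value 16 (1 byte(s))
  byte[10]=0xB5 cont=1 payload=0x35=53: acc |= 53<<0 -> acc=53 shift=7
  byte[11]=0x8E cont=1 payload=0x0E=14: acc |= 14<<7 -> acc=1845 shift=14
  byte[12]=0x77 cont=0 payload=0x77=119: acc |= 119<<14 -> acc=1951541 shift=21 [end]
Varint 6: bytes[10:13] = B5 8E 77 -> value 1951541 (3 byte(s))

Answer: 3 1 3 2 1 3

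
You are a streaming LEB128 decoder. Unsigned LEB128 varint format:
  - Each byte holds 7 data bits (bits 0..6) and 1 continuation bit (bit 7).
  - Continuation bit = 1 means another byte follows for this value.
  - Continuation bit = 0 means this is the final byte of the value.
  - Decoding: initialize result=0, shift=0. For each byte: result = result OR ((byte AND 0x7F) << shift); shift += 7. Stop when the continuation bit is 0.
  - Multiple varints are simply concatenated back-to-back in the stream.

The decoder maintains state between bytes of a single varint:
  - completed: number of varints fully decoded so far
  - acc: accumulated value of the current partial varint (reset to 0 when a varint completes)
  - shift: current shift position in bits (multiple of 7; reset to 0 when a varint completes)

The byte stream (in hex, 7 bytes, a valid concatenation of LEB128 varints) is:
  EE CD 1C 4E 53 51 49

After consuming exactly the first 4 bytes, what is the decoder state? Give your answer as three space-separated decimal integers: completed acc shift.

Answer: 2 0 0

Derivation:
byte[0]=0xEE cont=1 payload=0x6E: acc |= 110<<0 -> completed=0 acc=110 shift=7
byte[1]=0xCD cont=1 payload=0x4D: acc |= 77<<7 -> completed=0 acc=9966 shift=14
byte[2]=0x1C cont=0 payload=0x1C: varint #1 complete (value=468718); reset -> completed=1 acc=0 shift=0
byte[3]=0x4E cont=0 payload=0x4E: varint #2 complete (value=78); reset -> completed=2 acc=0 shift=0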